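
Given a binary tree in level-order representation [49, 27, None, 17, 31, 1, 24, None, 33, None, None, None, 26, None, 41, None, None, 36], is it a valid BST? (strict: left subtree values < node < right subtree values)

Level-order array: [49, 27, None, 17, 31, 1, 24, None, 33, None, None, None, 26, None, 41, None, None, 36]
Validate using subtree bounds (lo, hi): at each node, require lo < value < hi,
then recurse left with hi=value and right with lo=value.
Preorder trace (stopping at first violation):
  at node 49 with bounds (-inf, +inf): OK
  at node 27 with bounds (-inf, 49): OK
  at node 17 with bounds (-inf, 27): OK
  at node 1 with bounds (-inf, 17): OK
  at node 24 with bounds (17, 27): OK
  at node 26 with bounds (24, 27): OK
  at node 31 with bounds (27, 49): OK
  at node 33 with bounds (31, 49): OK
  at node 41 with bounds (33, 49): OK
  at node 36 with bounds (33, 41): OK
No violation found at any node.
Result: Valid BST


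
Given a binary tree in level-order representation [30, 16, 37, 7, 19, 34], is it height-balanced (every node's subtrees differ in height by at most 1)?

Tree (level-order array): [30, 16, 37, 7, 19, 34]
Definition: a tree is height-balanced if, at every node, |h(left) - h(right)| <= 1 (empty subtree has height -1).
Bottom-up per-node check:
  node 7: h_left=-1, h_right=-1, diff=0 [OK], height=0
  node 19: h_left=-1, h_right=-1, diff=0 [OK], height=0
  node 16: h_left=0, h_right=0, diff=0 [OK], height=1
  node 34: h_left=-1, h_right=-1, diff=0 [OK], height=0
  node 37: h_left=0, h_right=-1, diff=1 [OK], height=1
  node 30: h_left=1, h_right=1, diff=0 [OK], height=2
All nodes satisfy the balance condition.
Result: Balanced


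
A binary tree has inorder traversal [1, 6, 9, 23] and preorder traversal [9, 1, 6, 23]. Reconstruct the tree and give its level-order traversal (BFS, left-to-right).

Inorder:  [1, 6, 9, 23]
Preorder: [9, 1, 6, 23]
Algorithm: preorder visits root first, so consume preorder in order;
for each root, split the current inorder slice at that value into
left-subtree inorder and right-subtree inorder, then recurse.
Recursive splits:
  root=9; inorder splits into left=[1, 6], right=[23]
  root=1; inorder splits into left=[], right=[6]
  root=6; inorder splits into left=[], right=[]
  root=23; inorder splits into left=[], right=[]
Reconstructed level-order: [9, 1, 23, 6]


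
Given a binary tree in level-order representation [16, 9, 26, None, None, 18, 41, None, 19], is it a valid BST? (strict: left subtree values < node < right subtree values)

Level-order array: [16, 9, 26, None, None, 18, 41, None, 19]
Validate using subtree bounds (lo, hi): at each node, require lo < value < hi,
then recurse left with hi=value and right with lo=value.
Preorder trace (stopping at first violation):
  at node 16 with bounds (-inf, +inf): OK
  at node 9 with bounds (-inf, 16): OK
  at node 26 with bounds (16, +inf): OK
  at node 18 with bounds (16, 26): OK
  at node 19 with bounds (18, 26): OK
  at node 41 with bounds (26, +inf): OK
No violation found at any node.
Result: Valid BST


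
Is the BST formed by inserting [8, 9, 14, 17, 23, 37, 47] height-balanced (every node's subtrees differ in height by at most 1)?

Tree (level-order array): [8, None, 9, None, 14, None, 17, None, 23, None, 37, None, 47]
Definition: a tree is height-balanced if, at every node, |h(left) - h(right)| <= 1 (empty subtree has height -1).
Bottom-up per-node check:
  node 47: h_left=-1, h_right=-1, diff=0 [OK], height=0
  node 37: h_left=-1, h_right=0, diff=1 [OK], height=1
  node 23: h_left=-1, h_right=1, diff=2 [FAIL (|-1-1|=2 > 1)], height=2
  node 17: h_left=-1, h_right=2, diff=3 [FAIL (|-1-2|=3 > 1)], height=3
  node 14: h_left=-1, h_right=3, diff=4 [FAIL (|-1-3|=4 > 1)], height=4
  node 9: h_left=-1, h_right=4, diff=5 [FAIL (|-1-4|=5 > 1)], height=5
  node 8: h_left=-1, h_right=5, diff=6 [FAIL (|-1-5|=6 > 1)], height=6
Node 23 violates the condition: |-1 - 1| = 2 > 1.
Result: Not balanced


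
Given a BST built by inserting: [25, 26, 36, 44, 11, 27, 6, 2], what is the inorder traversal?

Tree insertion order: [25, 26, 36, 44, 11, 27, 6, 2]
Tree (level-order array): [25, 11, 26, 6, None, None, 36, 2, None, 27, 44]
Inorder traversal: [2, 6, 11, 25, 26, 27, 36, 44]


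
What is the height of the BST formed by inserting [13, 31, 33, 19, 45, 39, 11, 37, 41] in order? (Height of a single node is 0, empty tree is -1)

Insertion order: [13, 31, 33, 19, 45, 39, 11, 37, 41]
Tree (level-order array): [13, 11, 31, None, None, 19, 33, None, None, None, 45, 39, None, 37, 41]
Compute height bottom-up (empty subtree = -1):
  height(11) = 1 + max(-1, -1) = 0
  height(19) = 1 + max(-1, -1) = 0
  height(37) = 1 + max(-1, -1) = 0
  height(41) = 1 + max(-1, -1) = 0
  height(39) = 1 + max(0, 0) = 1
  height(45) = 1 + max(1, -1) = 2
  height(33) = 1 + max(-1, 2) = 3
  height(31) = 1 + max(0, 3) = 4
  height(13) = 1 + max(0, 4) = 5
Height = 5


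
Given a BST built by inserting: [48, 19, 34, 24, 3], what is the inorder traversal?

Tree insertion order: [48, 19, 34, 24, 3]
Tree (level-order array): [48, 19, None, 3, 34, None, None, 24]
Inorder traversal: [3, 19, 24, 34, 48]


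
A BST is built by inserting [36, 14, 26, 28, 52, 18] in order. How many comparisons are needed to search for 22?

Search path for 22: 36 -> 14 -> 26 -> 18
Found: False
Comparisons: 4


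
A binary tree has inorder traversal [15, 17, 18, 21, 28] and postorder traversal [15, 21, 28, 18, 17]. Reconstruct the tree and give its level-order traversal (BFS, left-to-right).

Inorder:   [15, 17, 18, 21, 28]
Postorder: [15, 21, 28, 18, 17]
Algorithm: postorder visits root last, so walk postorder right-to-left;
each value is the root of the current inorder slice — split it at that
value, recurse on the right subtree first, then the left.
Recursive splits:
  root=17; inorder splits into left=[15], right=[18, 21, 28]
  root=18; inorder splits into left=[], right=[21, 28]
  root=28; inorder splits into left=[21], right=[]
  root=21; inorder splits into left=[], right=[]
  root=15; inorder splits into left=[], right=[]
Reconstructed level-order: [17, 15, 18, 28, 21]


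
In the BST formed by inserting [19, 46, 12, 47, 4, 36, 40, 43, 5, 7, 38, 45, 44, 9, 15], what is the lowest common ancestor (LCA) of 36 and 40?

Tree insertion order: [19, 46, 12, 47, 4, 36, 40, 43, 5, 7, 38, 45, 44, 9, 15]
Tree (level-order array): [19, 12, 46, 4, 15, 36, 47, None, 5, None, None, None, 40, None, None, None, 7, 38, 43, None, 9, None, None, None, 45, None, None, 44]
In a BST, the LCA of p=36, q=40 is the first node v on the
root-to-leaf path with p <= v <= q (go left if both < v, right if both > v).
Walk from root:
  at 19: both 36 and 40 > 19, go right
  at 46: both 36 and 40 < 46, go left
  at 36: 36 <= 36 <= 40, this is the LCA
LCA = 36


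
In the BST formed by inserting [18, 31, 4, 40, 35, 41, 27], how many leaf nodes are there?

Tree built from: [18, 31, 4, 40, 35, 41, 27]
Tree (level-order array): [18, 4, 31, None, None, 27, 40, None, None, 35, 41]
Rule: A leaf has 0 children.
Per-node child counts:
  node 18: 2 child(ren)
  node 4: 0 child(ren)
  node 31: 2 child(ren)
  node 27: 0 child(ren)
  node 40: 2 child(ren)
  node 35: 0 child(ren)
  node 41: 0 child(ren)
Matching nodes: [4, 27, 35, 41]
Count of leaf nodes: 4


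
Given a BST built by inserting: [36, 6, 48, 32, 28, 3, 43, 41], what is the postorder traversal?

Tree insertion order: [36, 6, 48, 32, 28, 3, 43, 41]
Tree (level-order array): [36, 6, 48, 3, 32, 43, None, None, None, 28, None, 41]
Postorder traversal: [3, 28, 32, 6, 41, 43, 48, 36]


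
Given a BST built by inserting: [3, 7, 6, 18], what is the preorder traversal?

Tree insertion order: [3, 7, 6, 18]
Tree (level-order array): [3, None, 7, 6, 18]
Preorder traversal: [3, 7, 6, 18]


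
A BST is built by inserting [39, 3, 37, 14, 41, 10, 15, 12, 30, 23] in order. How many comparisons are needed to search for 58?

Search path for 58: 39 -> 41
Found: False
Comparisons: 2


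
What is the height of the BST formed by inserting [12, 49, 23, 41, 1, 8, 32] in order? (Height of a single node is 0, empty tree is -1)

Insertion order: [12, 49, 23, 41, 1, 8, 32]
Tree (level-order array): [12, 1, 49, None, 8, 23, None, None, None, None, 41, 32]
Compute height bottom-up (empty subtree = -1):
  height(8) = 1 + max(-1, -1) = 0
  height(1) = 1 + max(-1, 0) = 1
  height(32) = 1 + max(-1, -1) = 0
  height(41) = 1 + max(0, -1) = 1
  height(23) = 1 + max(-1, 1) = 2
  height(49) = 1 + max(2, -1) = 3
  height(12) = 1 + max(1, 3) = 4
Height = 4


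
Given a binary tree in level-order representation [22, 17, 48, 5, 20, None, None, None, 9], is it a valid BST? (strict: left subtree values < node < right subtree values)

Level-order array: [22, 17, 48, 5, 20, None, None, None, 9]
Validate using subtree bounds (lo, hi): at each node, require lo < value < hi,
then recurse left with hi=value and right with lo=value.
Preorder trace (stopping at first violation):
  at node 22 with bounds (-inf, +inf): OK
  at node 17 with bounds (-inf, 22): OK
  at node 5 with bounds (-inf, 17): OK
  at node 9 with bounds (5, 17): OK
  at node 20 with bounds (17, 22): OK
  at node 48 with bounds (22, +inf): OK
No violation found at any node.
Result: Valid BST


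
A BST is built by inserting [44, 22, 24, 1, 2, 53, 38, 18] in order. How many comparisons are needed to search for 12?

Search path for 12: 44 -> 22 -> 1 -> 2 -> 18
Found: False
Comparisons: 5


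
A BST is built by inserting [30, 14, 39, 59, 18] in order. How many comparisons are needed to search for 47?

Search path for 47: 30 -> 39 -> 59
Found: False
Comparisons: 3


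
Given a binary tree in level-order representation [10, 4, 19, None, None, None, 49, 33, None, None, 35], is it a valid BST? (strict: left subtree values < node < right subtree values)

Level-order array: [10, 4, 19, None, None, None, 49, 33, None, None, 35]
Validate using subtree bounds (lo, hi): at each node, require lo < value < hi,
then recurse left with hi=value and right with lo=value.
Preorder trace (stopping at first violation):
  at node 10 with bounds (-inf, +inf): OK
  at node 4 with bounds (-inf, 10): OK
  at node 19 with bounds (10, +inf): OK
  at node 49 with bounds (19, +inf): OK
  at node 33 with bounds (19, 49): OK
  at node 35 with bounds (33, 49): OK
No violation found at any node.
Result: Valid BST


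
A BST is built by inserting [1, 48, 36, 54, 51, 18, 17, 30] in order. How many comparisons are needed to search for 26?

Search path for 26: 1 -> 48 -> 36 -> 18 -> 30
Found: False
Comparisons: 5


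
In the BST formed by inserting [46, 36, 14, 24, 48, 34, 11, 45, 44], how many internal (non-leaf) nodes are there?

Tree built from: [46, 36, 14, 24, 48, 34, 11, 45, 44]
Tree (level-order array): [46, 36, 48, 14, 45, None, None, 11, 24, 44, None, None, None, None, 34]
Rule: An internal node has at least one child.
Per-node child counts:
  node 46: 2 child(ren)
  node 36: 2 child(ren)
  node 14: 2 child(ren)
  node 11: 0 child(ren)
  node 24: 1 child(ren)
  node 34: 0 child(ren)
  node 45: 1 child(ren)
  node 44: 0 child(ren)
  node 48: 0 child(ren)
Matching nodes: [46, 36, 14, 24, 45]
Count of internal (non-leaf) nodes: 5


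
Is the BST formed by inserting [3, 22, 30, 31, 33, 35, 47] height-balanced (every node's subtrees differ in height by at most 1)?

Tree (level-order array): [3, None, 22, None, 30, None, 31, None, 33, None, 35, None, 47]
Definition: a tree is height-balanced if, at every node, |h(left) - h(right)| <= 1 (empty subtree has height -1).
Bottom-up per-node check:
  node 47: h_left=-1, h_right=-1, diff=0 [OK], height=0
  node 35: h_left=-1, h_right=0, diff=1 [OK], height=1
  node 33: h_left=-1, h_right=1, diff=2 [FAIL (|-1-1|=2 > 1)], height=2
  node 31: h_left=-1, h_right=2, diff=3 [FAIL (|-1-2|=3 > 1)], height=3
  node 30: h_left=-1, h_right=3, diff=4 [FAIL (|-1-3|=4 > 1)], height=4
  node 22: h_left=-1, h_right=4, diff=5 [FAIL (|-1-4|=5 > 1)], height=5
  node 3: h_left=-1, h_right=5, diff=6 [FAIL (|-1-5|=6 > 1)], height=6
Node 33 violates the condition: |-1 - 1| = 2 > 1.
Result: Not balanced


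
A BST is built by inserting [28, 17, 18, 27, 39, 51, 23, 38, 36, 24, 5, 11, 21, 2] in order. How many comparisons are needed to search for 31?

Search path for 31: 28 -> 39 -> 38 -> 36
Found: False
Comparisons: 4


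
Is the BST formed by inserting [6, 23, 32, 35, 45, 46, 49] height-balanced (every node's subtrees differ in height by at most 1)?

Tree (level-order array): [6, None, 23, None, 32, None, 35, None, 45, None, 46, None, 49]
Definition: a tree is height-balanced if, at every node, |h(left) - h(right)| <= 1 (empty subtree has height -1).
Bottom-up per-node check:
  node 49: h_left=-1, h_right=-1, diff=0 [OK], height=0
  node 46: h_left=-1, h_right=0, diff=1 [OK], height=1
  node 45: h_left=-1, h_right=1, diff=2 [FAIL (|-1-1|=2 > 1)], height=2
  node 35: h_left=-1, h_right=2, diff=3 [FAIL (|-1-2|=3 > 1)], height=3
  node 32: h_left=-1, h_right=3, diff=4 [FAIL (|-1-3|=4 > 1)], height=4
  node 23: h_left=-1, h_right=4, diff=5 [FAIL (|-1-4|=5 > 1)], height=5
  node 6: h_left=-1, h_right=5, diff=6 [FAIL (|-1-5|=6 > 1)], height=6
Node 45 violates the condition: |-1 - 1| = 2 > 1.
Result: Not balanced


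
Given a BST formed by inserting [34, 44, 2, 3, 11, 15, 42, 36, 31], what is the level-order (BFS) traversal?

Tree insertion order: [34, 44, 2, 3, 11, 15, 42, 36, 31]
Tree (level-order array): [34, 2, 44, None, 3, 42, None, None, 11, 36, None, None, 15, None, None, None, 31]
BFS from the root, enqueuing left then right child of each popped node:
  queue [34] -> pop 34, enqueue [2, 44], visited so far: [34]
  queue [2, 44] -> pop 2, enqueue [3], visited so far: [34, 2]
  queue [44, 3] -> pop 44, enqueue [42], visited so far: [34, 2, 44]
  queue [3, 42] -> pop 3, enqueue [11], visited so far: [34, 2, 44, 3]
  queue [42, 11] -> pop 42, enqueue [36], visited so far: [34, 2, 44, 3, 42]
  queue [11, 36] -> pop 11, enqueue [15], visited so far: [34, 2, 44, 3, 42, 11]
  queue [36, 15] -> pop 36, enqueue [none], visited so far: [34, 2, 44, 3, 42, 11, 36]
  queue [15] -> pop 15, enqueue [31], visited so far: [34, 2, 44, 3, 42, 11, 36, 15]
  queue [31] -> pop 31, enqueue [none], visited so far: [34, 2, 44, 3, 42, 11, 36, 15, 31]
Result: [34, 2, 44, 3, 42, 11, 36, 15, 31]


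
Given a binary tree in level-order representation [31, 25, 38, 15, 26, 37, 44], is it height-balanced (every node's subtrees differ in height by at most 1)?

Tree (level-order array): [31, 25, 38, 15, 26, 37, 44]
Definition: a tree is height-balanced if, at every node, |h(left) - h(right)| <= 1 (empty subtree has height -1).
Bottom-up per-node check:
  node 15: h_left=-1, h_right=-1, diff=0 [OK], height=0
  node 26: h_left=-1, h_right=-1, diff=0 [OK], height=0
  node 25: h_left=0, h_right=0, diff=0 [OK], height=1
  node 37: h_left=-1, h_right=-1, diff=0 [OK], height=0
  node 44: h_left=-1, h_right=-1, diff=0 [OK], height=0
  node 38: h_left=0, h_right=0, diff=0 [OK], height=1
  node 31: h_left=1, h_right=1, diff=0 [OK], height=2
All nodes satisfy the balance condition.
Result: Balanced


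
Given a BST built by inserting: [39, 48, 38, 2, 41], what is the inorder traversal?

Tree insertion order: [39, 48, 38, 2, 41]
Tree (level-order array): [39, 38, 48, 2, None, 41]
Inorder traversal: [2, 38, 39, 41, 48]


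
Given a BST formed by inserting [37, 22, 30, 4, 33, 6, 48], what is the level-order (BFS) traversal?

Tree insertion order: [37, 22, 30, 4, 33, 6, 48]
Tree (level-order array): [37, 22, 48, 4, 30, None, None, None, 6, None, 33]
BFS from the root, enqueuing left then right child of each popped node:
  queue [37] -> pop 37, enqueue [22, 48], visited so far: [37]
  queue [22, 48] -> pop 22, enqueue [4, 30], visited so far: [37, 22]
  queue [48, 4, 30] -> pop 48, enqueue [none], visited so far: [37, 22, 48]
  queue [4, 30] -> pop 4, enqueue [6], visited so far: [37, 22, 48, 4]
  queue [30, 6] -> pop 30, enqueue [33], visited so far: [37, 22, 48, 4, 30]
  queue [6, 33] -> pop 6, enqueue [none], visited so far: [37, 22, 48, 4, 30, 6]
  queue [33] -> pop 33, enqueue [none], visited so far: [37, 22, 48, 4, 30, 6, 33]
Result: [37, 22, 48, 4, 30, 6, 33]


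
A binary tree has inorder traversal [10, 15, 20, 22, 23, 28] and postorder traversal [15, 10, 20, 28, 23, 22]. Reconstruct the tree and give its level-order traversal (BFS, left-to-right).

Inorder:   [10, 15, 20, 22, 23, 28]
Postorder: [15, 10, 20, 28, 23, 22]
Algorithm: postorder visits root last, so walk postorder right-to-left;
each value is the root of the current inorder slice — split it at that
value, recurse on the right subtree first, then the left.
Recursive splits:
  root=22; inorder splits into left=[10, 15, 20], right=[23, 28]
  root=23; inorder splits into left=[], right=[28]
  root=28; inorder splits into left=[], right=[]
  root=20; inorder splits into left=[10, 15], right=[]
  root=10; inorder splits into left=[], right=[15]
  root=15; inorder splits into left=[], right=[]
Reconstructed level-order: [22, 20, 23, 10, 28, 15]


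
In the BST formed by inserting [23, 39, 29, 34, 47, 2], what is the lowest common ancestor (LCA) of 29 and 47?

Tree insertion order: [23, 39, 29, 34, 47, 2]
Tree (level-order array): [23, 2, 39, None, None, 29, 47, None, 34]
In a BST, the LCA of p=29, q=47 is the first node v on the
root-to-leaf path with p <= v <= q (go left if both < v, right if both > v).
Walk from root:
  at 23: both 29 and 47 > 23, go right
  at 39: 29 <= 39 <= 47, this is the LCA
LCA = 39


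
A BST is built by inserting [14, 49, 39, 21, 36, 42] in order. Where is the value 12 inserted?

Starting tree (level order): [14, None, 49, 39, None, 21, 42, None, 36]
Insertion path: 14
Result: insert 12 as left child of 14
Final tree (level order): [14, 12, 49, None, None, 39, None, 21, 42, None, 36]


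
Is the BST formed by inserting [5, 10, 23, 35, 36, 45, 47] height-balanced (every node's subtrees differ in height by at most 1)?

Tree (level-order array): [5, None, 10, None, 23, None, 35, None, 36, None, 45, None, 47]
Definition: a tree is height-balanced if, at every node, |h(left) - h(right)| <= 1 (empty subtree has height -1).
Bottom-up per-node check:
  node 47: h_left=-1, h_right=-1, diff=0 [OK], height=0
  node 45: h_left=-1, h_right=0, diff=1 [OK], height=1
  node 36: h_left=-1, h_right=1, diff=2 [FAIL (|-1-1|=2 > 1)], height=2
  node 35: h_left=-1, h_right=2, diff=3 [FAIL (|-1-2|=3 > 1)], height=3
  node 23: h_left=-1, h_right=3, diff=4 [FAIL (|-1-3|=4 > 1)], height=4
  node 10: h_left=-1, h_right=4, diff=5 [FAIL (|-1-4|=5 > 1)], height=5
  node 5: h_left=-1, h_right=5, diff=6 [FAIL (|-1-5|=6 > 1)], height=6
Node 36 violates the condition: |-1 - 1| = 2 > 1.
Result: Not balanced


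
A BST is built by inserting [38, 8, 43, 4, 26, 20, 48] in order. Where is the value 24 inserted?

Starting tree (level order): [38, 8, 43, 4, 26, None, 48, None, None, 20]
Insertion path: 38 -> 8 -> 26 -> 20
Result: insert 24 as right child of 20
Final tree (level order): [38, 8, 43, 4, 26, None, 48, None, None, 20, None, None, None, None, 24]


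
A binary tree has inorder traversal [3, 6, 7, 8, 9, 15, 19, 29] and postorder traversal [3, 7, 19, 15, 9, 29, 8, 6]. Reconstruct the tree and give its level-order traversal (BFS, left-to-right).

Inorder:   [3, 6, 7, 8, 9, 15, 19, 29]
Postorder: [3, 7, 19, 15, 9, 29, 8, 6]
Algorithm: postorder visits root last, so walk postorder right-to-left;
each value is the root of the current inorder slice — split it at that
value, recurse on the right subtree first, then the left.
Recursive splits:
  root=6; inorder splits into left=[3], right=[7, 8, 9, 15, 19, 29]
  root=8; inorder splits into left=[7], right=[9, 15, 19, 29]
  root=29; inorder splits into left=[9, 15, 19], right=[]
  root=9; inorder splits into left=[], right=[15, 19]
  root=15; inorder splits into left=[], right=[19]
  root=19; inorder splits into left=[], right=[]
  root=7; inorder splits into left=[], right=[]
  root=3; inorder splits into left=[], right=[]
Reconstructed level-order: [6, 3, 8, 7, 29, 9, 15, 19]


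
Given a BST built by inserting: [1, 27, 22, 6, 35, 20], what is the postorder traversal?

Tree insertion order: [1, 27, 22, 6, 35, 20]
Tree (level-order array): [1, None, 27, 22, 35, 6, None, None, None, None, 20]
Postorder traversal: [20, 6, 22, 35, 27, 1]


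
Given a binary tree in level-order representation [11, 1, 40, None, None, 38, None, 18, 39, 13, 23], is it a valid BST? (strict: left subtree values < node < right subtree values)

Level-order array: [11, 1, 40, None, None, 38, None, 18, 39, 13, 23]
Validate using subtree bounds (lo, hi): at each node, require lo < value < hi,
then recurse left with hi=value and right with lo=value.
Preorder trace (stopping at first violation):
  at node 11 with bounds (-inf, +inf): OK
  at node 1 with bounds (-inf, 11): OK
  at node 40 with bounds (11, +inf): OK
  at node 38 with bounds (11, 40): OK
  at node 18 with bounds (11, 38): OK
  at node 13 with bounds (11, 18): OK
  at node 23 with bounds (18, 38): OK
  at node 39 with bounds (38, 40): OK
No violation found at any node.
Result: Valid BST


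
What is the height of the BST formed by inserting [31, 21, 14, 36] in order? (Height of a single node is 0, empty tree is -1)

Insertion order: [31, 21, 14, 36]
Tree (level-order array): [31, 21, 36, 14]
Compute height bottom-up (empty subtree = -1):
  height(14) = 1 + max(-1, -1) = 0
  height(21) = 1 + max(0, -1) = 1
  height(36) = 1 + max(-1, -1) = 0
  height(31) = 1 + max(1, 0) = 2
Height = 2


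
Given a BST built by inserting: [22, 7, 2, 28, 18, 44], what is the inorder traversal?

Tree insertion order: [22, 7, 2, 28, 18, 44]
Tree (level-order array): [22, 7, 28, 2, 18, None, 44]
Inorder traversal: [2, 7, 18, 22, 28, 44]


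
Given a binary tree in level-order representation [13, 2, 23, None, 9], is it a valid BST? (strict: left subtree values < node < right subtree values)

Level-order array: [13, 2, 23, None, 9]
Validate using subtree bounds (lo, hi): at each node, require lo < value < hi,
then recurse left with hi=value and right with lo=value.
Preorder trace (stopping at first violation):
  at node 13 with bounds (-inf, +inf): OK
  at node 2 with bounds (-inf, 13): OK
  at node 9 with bounds (2, 13): OK
  at node 23 with bounds (13, +inf): OK
No violation found at any node.
Result: Valid BST


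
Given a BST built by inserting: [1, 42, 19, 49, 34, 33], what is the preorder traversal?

Tree insertion order: [1, 42, 19, 49, 34, 33]
Tree (level-order array): [1, None, 42, 19, 49, None, 34, None, None, 33]
Preorder traversal: [1, 42, 19, 34, 33, 49]


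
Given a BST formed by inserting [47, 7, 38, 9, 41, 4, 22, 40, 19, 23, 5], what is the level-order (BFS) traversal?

Tree insertion order: [47, 7, 38, 9, 41, 4, 22, 40, 19, 23, 5]
Tree (level-order array): [47, 7, None, 4, 38, None, 5, 9, 41, None, None, None, 22, 40, None, 19, 23]
BFS from the root, enqueuing left then right child of each popped node:
  queue [47] -> pop 47, enqueue [7], visited so far: [47]
  queue [7] -> pop 7, enqueue [4, 38], visited so far: [47, 7]
  queue [4, 38] -> pop 4, enqueue [5], visited so far: [47, 7, 4]
  queue [38, 5] -> pop 38, enqueue [9, 41], visited so far: [47, 7, 4, 38]
  queue [5, 9, 41] -> pop 5, enqueue [none], visited so far: [47, 7, 4, 38, 5]
  queue [9, 41] -> pop 9, enqueue [22], visited so far: [47, 7, 4, 38, 5, 9]
  queue [41, 22] -> pop 41, enqueue [40], visited so far: [47, 7, 4, 38, 5, 9, 41]
  queue [22, 40] -> pop 22, enqueue [19, 23], visited so far: [47, 7, 4, 38, 5, 9, 41, 22]
  queue [40, 19, 23] -> pop 40, enqueue [none], visited so far: [47, 7, 4, 38, 5, 9, 41, 22, 40]
  queue [19, 23] -> pop 19, enqueue [none], visited so far: [47, 7, 4, 38, 5, 9, 41, 22, 40, 19]
  queue [23] -> pop 23, enqueue [none], visited so far: [47, 7, 4, 38, 5, 9, 41, 22, 40, 19, 23]
Result: [47, 7, 4, 38, 5, 9, 41, 22, 40, 19, 23]


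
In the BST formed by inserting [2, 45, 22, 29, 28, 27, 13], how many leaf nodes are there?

Tree built from: [2, 45, 22, 29, 28, 27, 13]
Tree (level-order array): [2, None, 45, 22, None, 13, 29, None, None, 28, None, 27]
Rule: A leaf has 0 children.
Per-node child counts:
  node 2: 1 child(ren)
  node 45: 1 child(ren)
  node 22: 2 child(ren)
  node 13: 0 child(ren)
  node 29: 1 child(ren)
  node 28: 1 child(ren)
  node 27: 0 child(ren)
Matching nodes: [13, 27]
Count of leaf nodes: 2


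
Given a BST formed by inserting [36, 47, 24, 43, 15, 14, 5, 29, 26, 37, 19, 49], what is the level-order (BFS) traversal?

Tree insertion order: [36, 47, 24, 43, 15, 14, 5, 29, 26, 37, 19, 49]
Tree (level-order array): [36, 24, 47, 15, 29, 43, 49, 14, 19, 26, None, 37, None, None, None, 5]
BFS from the root, enqueuing left then right child of each popped node:
  queue [36] -> pop 36, enqueue [24, 47], visited so far: [36]
  queue [24, 47] -> pop 24, enqueue [15, 29], visited so far: [36, 24]
  queue [47, 15, 29] -> pop 47, enqueue [43, 49], visited so far: [36, 24, 47]
  queue [15, 29, 43, 49] -> pop 15, enqueue [14, 19], visited so far: [36, 24, 47, 15]
  queue [29, 43, 49, 14, 19] -> pop 29, enqueue [26], visited so far: [36, 24, 47, 15, 29]
  queue [43, 49, 14, 19, 26] -> pop 43, enqueue [37], visited so far: [36, 24, 47, 15, 29, 43]
  queue [49, 14, 19, 26, 37] -> pop 49, enqueue [none], visited so far: [36, 24, 47, 15, 29, 43, 49]
  queue [14, 19, 26, 37] -> pop 14, enqueue [5], visited so far: [36, 24, 47, 15, 29, 43, 49, 14]
  queue [19, 26, 37, 5] -> pop 19, enqueue [none], visited so far: [36, 24, 47, 15, 29, 43, 49, 14, 19]
  queue [26, 37, 5] -> pop 26, enqueue [none], visited so far: [36, 24, 47, 15, 29, 43, 49, 14, 19, 26]
  queue [37, 5] -> pop 37, enqueue [none], visited so far: [36, 24, 47, 15, 29, 43, 49, 14, 19, 26, 37]
  queue [5] -> pop 5, enqueue [none], visited so far: [36, 24, 47, 15, 29, 43, 49, 14, 19, 26, 37, 5]
Result: [36, 24, 47, 15, 29, 43, 49, 14, 19, 26, 37, 5]


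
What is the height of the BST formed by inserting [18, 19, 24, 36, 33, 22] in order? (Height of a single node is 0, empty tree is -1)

Insertion order: [18, 19, 24, 36, 33, 22]
Tree (level-order array): [18, None, 19, None, 24, 22, 36, None, None, 33]
Compute height bottom-up (empty subtree = -1):
  height(22) = 1 + max(-1, -1) = 0
  height(33) = 1 + max(-1, -1) = 0
  height(36) = 1 + max(0, -1) = 1
  height(24) = 1 + max(0, 1) = 2
  height(19) = 1 + max(-1, 2) = 3
  height(18) = 1 + max(-1, 3) = 4
Height = 4


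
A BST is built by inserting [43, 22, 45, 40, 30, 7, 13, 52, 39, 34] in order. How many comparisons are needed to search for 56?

Search path for 56: 43 -> 45 -> 52
Found: False
Comparisons: 3


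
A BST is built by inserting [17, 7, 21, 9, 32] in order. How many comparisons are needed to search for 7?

Search path for 7: 17 -> 7
Found: True
Comparisons: 2


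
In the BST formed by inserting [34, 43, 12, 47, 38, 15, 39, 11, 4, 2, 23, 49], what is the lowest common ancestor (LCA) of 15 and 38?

Tree insertion order: [34, 43, 12, 47, 38, 15, 39, 11, 4, 2, 23, 49]
Tree (level-order array): [34, 12, 43, 11, 15, 38, 47, 4, None, None, 23, None, 39, None, 49, 2]
In a BST, the LCA of p=15, q=38 is the first node v on the
root-to-leaf path with p <= v <= q (go left if both < v, right if both > v).
Walk from root:
  at 34: 15 <= 34 <= 38, this is the LCA
LCA = 34


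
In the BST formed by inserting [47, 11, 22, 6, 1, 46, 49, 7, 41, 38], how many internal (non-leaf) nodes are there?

Tree built from: [47, 11, 22, 6, 1, 46, 49, 7, 41, 38]
Tree (level-order array): [47, 11, 49, 6, 22, None, None, 1, 7, None, 46, None, None, None, None, 41, None, 38]
Rule: An internal node has at least one child.
Per-node child counts:
  node 47: 2 child(ren)
  node 11: 2 child(ren)
  node 6: 2 child(ren)
  node 1: 0 child(ren)
  node 7: 0 child(ren)
  node 22: 1 child(ren)
  node 46: 1 child(ren)
  node 41: 1 child(ren)
  node 38: 0 child(ren)
  node 49: 0 child(ren)
Matching nodes: [47, 11, 6, 22, 46, 41]
Count of internal (non-leaf) nodes: 6


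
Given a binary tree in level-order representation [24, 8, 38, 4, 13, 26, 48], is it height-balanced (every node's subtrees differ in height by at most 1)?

Tree (level-order array): [24, 8, 38, 4, 13, 26, 48]
Definition: a tree is height-balanced if, at every node, |h(left) - h(right)| <= 1 (empty subtree has height -1).
Bottom-up per-node check:
  node 4: h_left=-1, h_right=-1, diff=0 [OK], height=0
  node 13: h_left=-1, h_right=-1, diff=0 [OK], height=0
  node 8: h_left=0, h_right=0, diff=0 [OK], height=1
  node 26: h_left=-1, h_right=-1, diff=0 [OK], height=0
  node 48: h_left=-1, h_right=-1, diff=0 [OK], height=0
  node 38: h_left=0, h_right=0, diff=0 [OK], height=1
  node 24: h_left=1, h_right=1, diff=0 [OK], height=2
All nodes satisfy the balance condition.
Result: Balanced


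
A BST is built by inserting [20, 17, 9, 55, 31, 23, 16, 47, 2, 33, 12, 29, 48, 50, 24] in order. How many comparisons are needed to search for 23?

Search path for 23: 20 -> 55 -> 31 -> 23
Found: True
Comparisons: 4


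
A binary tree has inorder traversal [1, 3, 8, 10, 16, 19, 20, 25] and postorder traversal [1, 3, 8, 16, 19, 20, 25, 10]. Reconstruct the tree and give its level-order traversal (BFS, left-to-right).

Inorder:   [1, 3, 8, 10, 16, 19, 20, 25]
Postorder: [1, 3, 8, 16, 19, 20, 25, 10]
Algorithm: postorder visits root last, so walk postorder right-to-left;
each value is the root of the current inorder slice — split it at that
value, recurse on the right subtree first, then the left.
Recursive splits:
  root=10; inorder splits into left=[1, 3, 8], right=[16, 19, 20, 25]
  root=25; inorder splits into left=[16, 19, 20], right=[]
  root=20; inorder splits into left=[16, 19], right=[]
  root=19; inorder splits into left=[16], right=[]
  root=16; inorder splits into left=[], right=[]
  root=8; inorder splits into left=[1, 3], right=[]
  root=3; inorder splits into left=[1], right=[]
  root=1; inorder splits into left=[], right=[]
Reconstructed level-order: [10, 8, 25, 3, 20, 1, 19, 16]


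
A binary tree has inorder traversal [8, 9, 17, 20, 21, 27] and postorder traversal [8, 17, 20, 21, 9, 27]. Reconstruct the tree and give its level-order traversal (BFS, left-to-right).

Inorder:   [8, 9, 17, 20, 21, 27]
Postorder: [8, 17, 20, 21, 9, 27]
Algorithm: postorder visits root last, so walk postorder right-to-left;
each value is the root of the current inorder slice — split it at that
value, recurse on the right subtree first, then the left.
Recursive splits:
  root=27; inorder splits into left=[8, 9, 17, 20, 21], right=[]
  root=9; inorder splits into left=[8], right=[17, 20, 21]
  root=21; inorder splits into left=[17, 20], right=[]
  root=20; inorder splits into left=[17], right=[]
  root=17; inorder splits into left=[], right=[]
  root=8; inorder splits into left=[], right=[]
Reconstructed level-order: [27, 9, 8, 21, 20, 17]


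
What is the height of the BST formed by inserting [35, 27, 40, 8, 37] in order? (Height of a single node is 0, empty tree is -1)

Insertion order: [35, 27, 40, 8, 37]
Tree (level-order array): [35, 27, 40, 8, None, 37]
Compute height bottom-up (empty subtree = -1):
  height(8) = 1 + max(-1, -1) = 0
  height(27) = 1 + max(0, -1) = 1
  height(37) = 1 + max(-1, -1) = 0
  height(40) = 1 + max(0, -1) = 1
  height(35) = 1 + max(1, 1) = 2
Height = 2


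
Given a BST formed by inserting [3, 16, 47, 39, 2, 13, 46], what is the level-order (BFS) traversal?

Tree insertion order: [3, 16, 47, 39, 2, 13, 46]
Tree (level-order array): [3, 2, 16, None, None, 13, 47, None, None, 39, None, None, 46]
BFS from the root, enqueuing left then right child of each popped node:
  queue [3] -> pop 3, enqueue [2, 16], visited so far: [3]
  queue [2, 16] -> pop 2, enqueue [none], visited so far: [3, 2]
  queue [16] -> pop 16, enqueue [13, 47], visited so far: [3, 2, 16]
  queue [13, 47] -> pop 13, enqueue [none], visited so far: [3, 2, 16, 13]
  queue [47] -> pop 47, enqueue [39], visited so far: [3, 2, 16, 13, 47]
  queue [39] -> pop 39, enqueue [46], visited so far: [3, 2, 16, 13, 47, 39]
  queue [46] -> pop 46, enqueue [none], visited so far: [3, 2, 16, 13, 47, 39, 46]
Result: [3, 2, 16, 13, 47, 39, 46]


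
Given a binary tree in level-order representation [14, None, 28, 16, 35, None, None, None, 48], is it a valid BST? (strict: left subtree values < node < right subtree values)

Level-order array: [14, None, 28, 16, 35, None, None, None, 48]
Validate using subtree bounds (lo, hi): at each node, require lo < value < hi,
then recurse left with hi=value and right with lo=value.
Preorder trace (stopping at first violation):
  at node 14 with bounds (-inf, +inf): OK
  at node 28 with bounds (14, +inf): OK
  at node 16 with bounds (14, 28): OK
  at node 35 with bounds (28, +inf): OK
  at node 48 with bounds (35, +inf): OK
No violation found at any node.
Result: Valid BST


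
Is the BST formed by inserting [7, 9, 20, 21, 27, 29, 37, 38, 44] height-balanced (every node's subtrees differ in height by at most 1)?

Tree (level-order array): [7, None, 9, None, 20, None, 21, None, 27, None, 29, None, 37, None, 38, None, 44]
Definition: a tree is height-balanced if, at every node, |h(left) - h(right)| <= 1 (empty subtree has height -1).
Bottom-up per-node check:
  node 44: h_left=-1, h_right=-1, diff=0 [OK], height=0
  node 38: h_left=-1, h_right=0, diff=1 [OK], height=1
  node 37: h_left=-1, h_right=1, diff=2 [FAIL (|-1-1|=2 > 1)], height=2
  node 29: h_left=-1, h_right=2, diff=3 [FAIL (|-1-2|=3 > 1)], height=3
  node 27: h_left=-1, h_right=3, diff=4 [FAIL (|-1-3|=4 > 1)], height=4
  node 21: h_left=-1, h_right=4, diff=5 [FAIL (|-1-4|=5 > 1)], height=5
  node 20: h_left=-1, h_right=5, diff=6 [FAIL (|-1-5|=6 > 1)], height=6
  node 9: h_left=-1, h_right=6, diff=7 [FAIL (|-1-6|=7 > 1)], height=7
  node 7: h_left=-1, h_right=7, diff=8 [FAIL (|-1-7|=8 > 1)], height=8
Node 37 violates the condition: |-1 - 1| = 2 > 1.
Result: Not balanced


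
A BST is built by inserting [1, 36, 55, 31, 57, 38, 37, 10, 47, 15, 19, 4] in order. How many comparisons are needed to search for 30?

Search path for 30: 1 -> 36 -> 31 -> 10 -> 15 -> 19
Found: False
Comparisons: 6


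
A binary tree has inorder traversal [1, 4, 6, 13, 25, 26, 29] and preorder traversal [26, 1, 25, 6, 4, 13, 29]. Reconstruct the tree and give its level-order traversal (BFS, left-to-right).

Inorder:  [1, 4, 6, 13, 25, 26, 29]
Preorder: [26, 1, 25, 6, 4, 13, 29]
Algorithm: preorder visits root first, so consume preorder in order;
for each root, split the current inorder slice at that value into
left-subtree inorder and right-subtree inorder, then recurse.
Recursive splits:
  root=26; inorder splits into left=[1, 4, 6, 13, 25], right=[29]
  root=1; inorder splits into left=[], right=[4, 6, 13, 25]
  root=25; inorder splits into left=[4, 6, 13], right=[]
  root=6; inorder splits into left=[4], right=[13]
  root=4; inorder splits into left=[], right=[]
  root=13; inorder splits into left=[], right=[]
  root=29; inorder splits into left=[], right=[]
Reconstructed level-order: [26, 1, 29, 25, 6, 4, 13]


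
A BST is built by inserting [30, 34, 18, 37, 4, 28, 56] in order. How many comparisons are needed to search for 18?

Search path for 18: 30 -> 18
Found: True
Comparisons: 2


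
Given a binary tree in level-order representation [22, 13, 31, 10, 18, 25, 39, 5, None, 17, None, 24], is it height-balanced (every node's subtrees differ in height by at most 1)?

Tree (level-order array): [22, 13, 31, 10, 18, 25, 39, 5, None, 17, None, 24]
Definition: a tree is height-balanced if, at every node, |h(left) - h(right)| <= 1 (empty subtree has height -1).
Bottom-up per-node check:
  node 5: h_left=-1, h_right=-1, diff=0 [OK], height=0
  node 10: h_left=0, h_right=-1, diff=1 [OK], height=1
  node 17: h_left=-1, h_right=-1, diff=0 [OK], height=0
  node 18: h_left=0, h_right=-1, diff=1 [OK], height=1
  node 13: h_left=1, h_right=1, diff=0 [OK], height=2
  node 24: h_left=-1, h_right=-1, diff=0 [OK], height=0
  node 25: h_left=0, h_right=-1, diff=1 [OK], height=1
  node 39: h_left=-1, h_right=-1, diff=0 [OK], height=0
  node 31: h_left=1, h_right=0, diff=1 [OK], height=2
  node 22: h_left=2, h_right=2, diff=0 [OK], height=3
All nodes satisfy the balance condition.
Result: Balanced


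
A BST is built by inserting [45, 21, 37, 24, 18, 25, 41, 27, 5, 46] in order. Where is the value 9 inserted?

Starting tree (level order): [45, 21, 46, 18, 37, None, None, 5, None, 24, 41, None, None, None, 25, None, None, None, 27]
Insertion path: 45 -> 21 -> 18 -> 5
Result: insert 9 as right child of 5
Final tree (level order): [45, 21, 46, 18, 37, None, None, 5, None, 24, 41, None, 9, None, 25, None, None, None, None, None, 27]


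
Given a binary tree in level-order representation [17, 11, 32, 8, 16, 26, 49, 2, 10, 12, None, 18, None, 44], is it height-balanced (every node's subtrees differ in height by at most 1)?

Tree (level-order array): [17, 11, 32, 8, 16, 26, 49, 2, 10, 12, None, 18, None, 44]
Definition: a tree is height-balanced if, at every node, |h(left) - h(right)| <= 1 (empty subtree has height -1).
Bottom-up per-node check:
  node 2: h_left=-1, h_right=-1, diff=0 [OK], height=0
  node 10: h_left=-1, h_right=-1, diff=0 [OK], height=0
  node 8: h_left=0, h_right=0, diff=0 [OK], height=1
  node 12: h_left=-1, h_right=-1, diff=0 [OK], height=0
  node 16: h_left=0, h_right=-1, diff=1 [OK], height=1
  node 11: h_left=1, h_right=1, diff=0 [OK], height=2
  node 18: h_left=-1, h_right=-1, diff=0 [OK], height=0
  node 26: h_left=0, h_right=-1, diff=1 [OK], height=1
  node 44: h_left=-1, h_right=-1, diff=0 [OK], height=0
  node 49: h_left=0, h_right=-1, diff=1 [OK], height=1
  node 32: h_left=1, h_right=1, diff=0 [OK], height=2
  node 17: h_left=2, h_right=2, diff=0 [OK], height=3
All nodes satisfy the balance condition.
Result: Balanced


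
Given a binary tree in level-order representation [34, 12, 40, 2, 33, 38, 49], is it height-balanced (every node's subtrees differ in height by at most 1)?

Tree (level-order array): [34, 12, 40, 2, 33, 38, 49]
Definition: a tree is height-balanced if, at every node, |h(left) - h(right)| <= 1 (empty subtree has height -1).
Bottom-up per-node check:
  node 2: h_left=-1, h_right=-1, diff=0 [OK], height=0
  node 33: h_left=-1, h_right=-1, diff=0 [OK], height=0
  node 12: h_left=0, h_right=0, diff=0 [OK], height=1
  node 38: h_left=-1, h_right=-1, diff=0 [OK], height=0
  node 49: h_left=-1, h_right=-1, diff=0 [OK], height=0
  node 40: h_left=0, h_right=0, diff=0 [OK], height=1
  node 34: h_left=1, h_right=1, diff=0 [OK], height=2
All nodes satisfy the balance condition.
Result: Balanced


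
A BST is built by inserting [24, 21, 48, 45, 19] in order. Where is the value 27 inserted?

Starting tree (level order): [24, 21, 48, 19, None, 45]
Insertion path: 24 -> 48 -> 45
Result: insert 27 as left child of 45
Final tree (level order): [24, 21, 48, 19, None, 45, None, None, None, 27]


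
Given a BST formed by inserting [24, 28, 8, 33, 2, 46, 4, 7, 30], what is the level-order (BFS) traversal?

Tree insertion order: [24, 28, 8, 33, 2, 46, 4, 7, 30]
Tree (level-order array): [24, 8, 28, 2, None, None, 33, None, 4, 30, 46, None, 7]
BFS from the root, enqueuing left then right child of each popped node:
  queue [24] -> pop 24, enqueue [8, 28], visited so far: [24]
  queue [8, 28] -> pop 8, enqueue [2], visited so far: [24, 8]
  queue [28, 2] -> pop 28, enqueue [33], visited so far: [24, 8, 28]
  queue [2, 33] -> pop 2, enqueue [4], visited so far: [24, 8, 28, 2]
  queue [33, 4] -> pop 33, enqueue [30, 46], visited so far: [24, 8, 28, 2, 33]
  queue [4, 30, 46] -> pop 4, enqueue [7], visited so far: [24, 8, 28, 2, 33, 4]
  queue [30, 46, 7] -> pop 30, enqueue [none], visited so far: [24, 8, 28, 2, 33, 4, 30]
  queue [46, 7] -> pop 46, enqueue [none], visited so far: [24, 8, 28, 2, 33, 4, 30, 46]
  queue [7] -> pop 7, enqueue [none], visited so far: [24, 8, 28, 2, 33, 4, 30, 46, 7]
Result: [24, 8, 28, 2, 33, 4, 30, 46, 7]


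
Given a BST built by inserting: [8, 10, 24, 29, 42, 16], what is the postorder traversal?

Tree insertion order: [8, 10, 24, 29, 42, 16]
Tree (level-order array): [8, None, 10, None, 24, 16, 29, None, None, None, 42]
Postorder traversal: [16, 42, 29, 24, 10, 8]
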